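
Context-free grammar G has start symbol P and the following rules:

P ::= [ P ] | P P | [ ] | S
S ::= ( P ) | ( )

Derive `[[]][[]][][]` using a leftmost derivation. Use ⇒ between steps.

P ⇒ PP   [P ::= P P]
PP ⇒ [P]P   [P ::= [ P ]]
[P]P ⇒ [[]]P   [P ::= [ ]]
[[]]P ⇒ [[]]PP   [P ::= P P]
[[]]PP ⇒ [[]][P]P   [P ::= [ P ]]
[[]][P]P ⇒ [[]][[]]P   [P ::= [ ]]
[[]][[]]P ⇒ [[]][[]]PP   [P ::= P P]
[[]][[]]PP ⇒ [[]][[]][]P   [P ::= [ ]]
[[]][[]][]P ⇒ [[]][[]][][]   [P ::= [ ]]

P ⇒ PP ⇒ [P]P ⇒ [[]]P ⇒ [[]]PP ⇒ [[]][P]P ⇒ [[]][[]]P ⇒ [[]][[]]PP ⇒ [[]][[]][]P ⇒ [[]][[]][][]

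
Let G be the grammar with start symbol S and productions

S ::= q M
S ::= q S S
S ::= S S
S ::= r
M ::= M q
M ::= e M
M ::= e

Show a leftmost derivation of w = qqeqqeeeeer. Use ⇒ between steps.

S ⇒ SS   [S ::= S S]
SS ⇒ qSSS   [S ::= q S S]
qSSS ⇒ qqMSS   [S ::= q M]
qqMSS ⇒ qqMqSS   [M ::= M q]
qqMqSS ⇒ qqeqSS   [M ::= e]
qqeqSS ⇒ qqeqqMS   [S ::= q M]
qqeqqMS ⇒ qqeqqeMS   [M ::= e M]
qqeqqeMS ⇒ qqeqqeeMS   [M ::= e M]
qqeqqeeMS ⇒ qqeqqeeeMS   [M ::= e M]
qqeqqeeeMS ⇒ qqeqqeeeeMS   [M ::= e M]
qqeqqeeeeMS ⇒ qqeqqeeeeeS   [M ::= e]
qqeqqeeeeeS ⇒ qqeqqeeeeer   [S ::= r]

S ⇒ SS ⇒ qSSS ⇒ qqMSS ⇒ qqMqSS ⇒ qqeqSS ⇒ qqeqqMS ⇒ qqeqqeMS ⇒ qqeqqeeMS ⇒ qqeqqeeeMS ⇒ qqeqqeeeeMS ⇒ qqeqqeeeeeS ⇒ qqeqqeeeeer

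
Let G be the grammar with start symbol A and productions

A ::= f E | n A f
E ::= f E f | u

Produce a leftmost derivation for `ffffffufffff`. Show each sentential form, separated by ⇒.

A ⇒ fE ⇒ ffEf ⇒ fffEff ⇒ ffffEfff ⇒ fffffEffff ⇒ ffffffEfffff ⇒ ffffffufffff

A ⇒ fE   [A ::= f E]
fE ⇒ ffEf   [E ::= f E f]
ffEf ⇒ fffEff   [E ::= f E f]
fffEff ⇒ ffffEfff   [E ::= f E f]
ffffEfff ⇒ fffffEffff   [E ::= f E f]
fffffEffff ⇒ ffffffEfffff   [E ::= f E f]
ffffffEfffff ⇒ ffffffufffff   [E ::= u]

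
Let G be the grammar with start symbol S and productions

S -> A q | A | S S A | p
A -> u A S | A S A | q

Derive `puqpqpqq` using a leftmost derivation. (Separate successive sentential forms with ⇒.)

S ⇒ SSA ⇒ pSA ⇒ pAqA ⇒ puASqA ⇒ puASASqA ⇒ puqSASqA ⇒ puqpASqA ⇒ puqpqSqA ⇒ puqpqpqA ⇒ puqpqpqq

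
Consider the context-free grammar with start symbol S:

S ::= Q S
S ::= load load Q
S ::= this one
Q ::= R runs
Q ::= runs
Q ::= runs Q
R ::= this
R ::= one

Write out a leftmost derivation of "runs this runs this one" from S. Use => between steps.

S => Q S => runs S => runs Q S => runs R runs S => runs this runs S => runs this runs this one

S => Q S   [S ::= Q S]
Q S => runs S   [Q ::= runs]
runs S => runs Q S   [S ::= Q S]
runs Q S => runs R runs S   [Q ::= R runs]
runs R runs S => runs this runs S   [R ::= this]
runs this runs S => runs this runs this one   [S ::= this one]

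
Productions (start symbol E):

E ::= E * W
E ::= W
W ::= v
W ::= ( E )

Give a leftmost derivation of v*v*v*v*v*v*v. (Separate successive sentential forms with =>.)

E => E*W => E*W*W => E*W*W*W => E*W*W*W*W => E*W*W*W*W*W => E*W*W*W*W*W*W => W*W*W*W*W*W*W => v*W*W*W*W*W*W => v*v*W*W*W*W*W => v*v*v*W*W*W*W => v*v*v*v*W*W*W => v*v*v*v*v*W*W => v*v*v*v*v*v*W => v*v*v*v*v*v*v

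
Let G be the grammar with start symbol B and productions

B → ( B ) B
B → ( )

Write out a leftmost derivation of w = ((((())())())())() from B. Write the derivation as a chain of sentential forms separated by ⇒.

B ⇒ (B)B ⇒ ((B)B)B ⇒ (((B)B)B)B ⇒ ((((B)B)B)B)B ⇒ ((((())B)B)B)B ⇒ ((((())())B)B)B ⇒ ((((())())())B)B ⇒ ((((())())())())B ⇒ ((((())())())())()

B ⇒ (B)B   [B → ( B ) B]
(B)B ⇒ ((B)B)B   [B → ( B ) B]
((B)B)B ⇒ (((B)B)B)B   [B → ( B ) B]
(((B)B)B)B ⇒ ((((B)B)B)B)B   [B → ( B ) B]
((((B)B)B)B)B ⇒ ((((())B)B)B)B   [B → ( )]
((((())B)B)B)B ⇒ ((((())())B)B)B   [B → ( )]
((((())())B)B)B ⇒ ((((())())())B)B   [B → ( )]
((((())())())B)B ⇒ ((((())())())())B   [B → ( )]
((((())())())())B ⇒ ((((())())())())()   [B → ( )]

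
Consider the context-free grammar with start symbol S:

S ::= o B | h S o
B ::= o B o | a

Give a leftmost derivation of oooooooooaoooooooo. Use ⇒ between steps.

S ⇒ oB   [S ::= o B]
oB ⇒ ooBo   [B ::= o B o]
ooBo ⇒ oooBoo   [B ::= o B o]
oooBoo ⇒ ooooBooo   [B ::= o B o]
ooooBooo ⇒ oooooBoooo   [B ::= o B o]
oooooBoooo ⇒ ooooooBooooo   [B ::= o B o]
ooooooBooooo ⇒ oooooooBoooooo   [B ::= o B o]
oooooooBoooooo ⇒ ooooooooBooooooo   [B ::= o B o]
ooooooooBooooooo ⇒ oooooooooBoooooooo   [B ::= o B o]
oooooooooBoooooooo ⇒ oooooooooaoooooooo   [B ::= a]

S ⇒ oB ⇒ ooBo ⇒ oooBoo ⇒ ooooBooo ⇒ oooooBoooo ⇒ ooooooBooooo ⇒ oooooooBoooooo ⇒ ooooooooBooooooo ⇒ oooooooooBoooooooo ⇒ oooooooooaoooooooo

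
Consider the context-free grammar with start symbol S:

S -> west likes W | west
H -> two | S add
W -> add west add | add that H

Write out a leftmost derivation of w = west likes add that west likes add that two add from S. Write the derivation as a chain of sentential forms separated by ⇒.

S ⇒ west likes W ⇒ west likes add that H ⇒ west likes add that S add ⇒ west likes add that west likes W add ⇒ west likes add that west likes add that H add ⇒ west likes add that west likes add that two add

S ⇒ west likes W   [S -> west likes W]
west likes W ⇒ west likes add that H   [W -> add that H]
west likes add that H ⇒ west likes add that S add   [H -> S add]
west likes add that S add ⇒ west likes add that west likes W add   [S -> west likes W]
west likes add that west likes W add ⇒ west likes add that west likes add that H add   [W -> add that H]
west likes add that west likes add that H add ⇒ west likes add that west likes add that two add   [H -> two]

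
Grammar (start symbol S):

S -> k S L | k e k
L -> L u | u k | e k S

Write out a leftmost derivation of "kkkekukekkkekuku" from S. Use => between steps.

S => kSL => kkSLL => kkkekLL => kkkekukL => kkkekukLu => kkkekukekSu => kkkekukekkSLu => kkkekukekkkekLu => kkkekukekkkekuku

S => kSL   [S -> k S L]
kSL => kkSLL   [S -> k S L]
kkSLL => kkkekLL   [S -> k e k]
kkkekLL => kkkekukL   [L -> u k]
kkkekukL => kkkekukLu   [L -> L u]
kkkekukLu => kkkekukekSu   [L -> e k S]
kkkekukekSu => kkkekukekkSLu   [S -> k S L]
kkkekukekkSLu => kkkekukekkkekLu   [S -> k e k]
kkkekukekkkekLu => kkkekukekkkekuku   [L -> u k]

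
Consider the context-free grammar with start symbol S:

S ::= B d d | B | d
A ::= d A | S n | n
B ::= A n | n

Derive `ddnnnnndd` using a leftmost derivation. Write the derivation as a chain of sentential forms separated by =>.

S => Bdd => Andd => dAndd => ddAndd => ddSnndd => ddBnndd => ddAnnndd => ddSnnnndd => ddBnnnndd => ddnnnnndd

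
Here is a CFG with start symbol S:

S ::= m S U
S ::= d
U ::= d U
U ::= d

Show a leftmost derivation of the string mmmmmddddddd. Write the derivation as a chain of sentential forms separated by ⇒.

S ⇒ mSU ⇒ mmSUU ⇒ mmmSUUU ⇒ mmmmSUUUU ⇒ mmmmmSUUUUU ⇒ mmmmmdUUUUU ⇒ mmmmmddUUUUU ⇒ mmmmmdddUUUU ⇒ mmmmmddddUUU ⇒ mmmmmdddddUU ⇒ mmmmmddddddU ⇒ mmmmmddddddd

S ⇒ mSU   [S ::= m S U]
mSU ⇒ mmSUU   [S ::= m S U]
mmSUU ⇒ mmmSUUU   [S ::= m S U]
mmmSUUU ⇒ mmmmSUUUU   [S ::= m S U]
mmmmSUUUU ⇒ mmmmmSUUUUU   [S ::= m S U]
mmmmmSUUUUU ⇒ mmmmmdUUUUU   [S ::= d]
mmmmmdUUUUU ⇒ mmmmmddUUUUU   [U ::= d U]
mmmmmddUUUUU ⇒ mmmmmdddUUUU   [U ::= d]
mmmmmdddUUUU ⇒ mmmmmddddUUU   [U ::= d]
mmmmmddddUUU ⇒ mmmmmdddddUU   [U ::= d]
mmmmmdddddUU ⇒ mmmmmddddddU   [U ::= d]
mmmmmddddddU ⇒ mmmmmddddddd   [U ::= d]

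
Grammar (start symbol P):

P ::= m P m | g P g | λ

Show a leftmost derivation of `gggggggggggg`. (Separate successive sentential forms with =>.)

P => gPg => ggPgg => gggPggg => ggggPgggg => gggggPggggg => ggggggPgggggg => gggggggggggg

P => gPg   [P ::= g P g]
gPg => ggPgg   [P ::= g P g]
ggPgg => gggPggg   [P ::= g P g]
gggPggg => ggggPgggg   [P ::= g P g]
ggggPgggg => gggggPggggg   [P ::= g P g]
gggggPggggg => ggggggPgggggg   [P ::= g P g]
ggggggPgggggg => gggggggggggg   [P ::= λ]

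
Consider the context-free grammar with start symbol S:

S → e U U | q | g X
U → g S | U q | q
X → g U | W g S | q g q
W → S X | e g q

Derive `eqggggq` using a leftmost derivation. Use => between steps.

S => eUU   [S → e U U]
eUU => eqU   [U → q]
eqU => eqgS   [U → g S]
eqgS => eqggX   [S → g X]
eqggX => eqgggU   [X → g U]
eqgggU => eqggggS   [U → g S]
eqggggS => eqggggq   [S → q]

S => eUU => eqU => eqgS => eqggX => eqgggU => eqggggS => eqggggq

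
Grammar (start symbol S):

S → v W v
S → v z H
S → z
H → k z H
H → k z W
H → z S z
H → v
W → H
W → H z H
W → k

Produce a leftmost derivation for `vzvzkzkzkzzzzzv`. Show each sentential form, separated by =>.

S => vWv => vHv => vzSzv => vzvzHzv => vzvzkzWzv => vzvzkzHzv => vzvzkzkzHzv => vzvzkzkzkzHzv => vzvzkzkzkzzSzzv => vzvzkzkzkzzzzzv

S => vWv   [S → v W v]
vWv => vHv   [W → H]
vHv => vzSzv   [H → z S z]
vzSzv => vzvzHzv   [S → v z H]
vzvzHzv => vzvzkzWzv   [H → k z W]
vzvzkzWzv => vzvzkzHzv   [W → H]
vzvzkzHzv => vzvzkzkzHzv   [H → k z H]
vzvzkzkzHzv => vzvzkzkzkzHzv   [H → k z H]
vzvzkzkzkzHzv => vzvzkzkzkzzSzzv   [H → z S z]
vzvzkzkzkzzSzzv => vzvzkzkzkzzzzzv   [S → z]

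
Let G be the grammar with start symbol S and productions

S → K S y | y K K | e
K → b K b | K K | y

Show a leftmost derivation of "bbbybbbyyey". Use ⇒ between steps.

S⇒KSy⇒KKSy⇒KKKSy⇒bKbKKSy⇒bbKbbKKSy⇒bbbKbbbKKSy⇒bbbybbbKKSy⇒bbbybbbyKSy⇒bbbybbbyySy⇒bbbybbbyyey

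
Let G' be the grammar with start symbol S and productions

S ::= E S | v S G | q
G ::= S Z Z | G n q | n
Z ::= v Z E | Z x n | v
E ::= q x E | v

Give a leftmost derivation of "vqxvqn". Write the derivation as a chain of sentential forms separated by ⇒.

S ⇒ vSG   [S ::= v S G]
vSG ⇒ vESG   [S ::= E S]
vESG ⇒ vqxESG   [E ::= q x E]
vqxESG ⇒ vqxvSG   [E ::= v]
vqxvSG ⇒ vqxvqG   [S ::= q]
vqxvqG ⇒ vqxvqn   [G ::= n]

S ⇒ vSG ⇒ vESG ⇒ vqxESG ⇒ vqxvSG ⇒ vqxvqG ⇒ vqxvqn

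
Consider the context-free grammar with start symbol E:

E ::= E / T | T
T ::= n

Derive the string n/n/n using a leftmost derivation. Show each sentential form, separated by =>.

E => E/T   [E ::= E / T]
E/T => E/T/T   [E ::= E / T]
E/T/T => T/T/T   [E ::= T]
T/T/T => n/T/T   [T ::= n]
n/T/T => n/n/T   [T ::= n]
n/n/T => n/n/n   [T ::= n]

E => E/T => E/T/T => T/T/T => n/T/T => n/n/T => n/n/n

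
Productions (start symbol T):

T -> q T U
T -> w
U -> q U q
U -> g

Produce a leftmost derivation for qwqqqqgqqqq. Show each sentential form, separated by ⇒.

T ⇒ qTU ⇒ qwU ⇒ qwqUq ⇒ qwqqUqq ⇒ qwqqqUqqq ⇒ qwqqqqUqqqq ⇒ qwqqqqgqqqq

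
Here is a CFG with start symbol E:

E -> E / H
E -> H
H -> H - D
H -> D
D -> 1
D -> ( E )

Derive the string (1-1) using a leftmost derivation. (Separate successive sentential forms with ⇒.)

E ⇒ H ⇒ D ⇒ (E) ⇒ (H) ⇒ (H-D) ⇒ (D-D) ⇒ (1-D) ⇒ (1-1)

E ⇒ H   [E -> H]
H ⇒ D   [H -> D]
D ⇒ (E)   [D -> ( E )]
(E) ⇒ (H)   [E -> H]
(H) ⇒ (H-D)   [H -> H - D]
(H-D) ⇒ (D-D)   [H -> D]
(D-D) ⇒ (1-D)   [D -> 1]
(1-D) ⇒ (1-1)   [D -> 1]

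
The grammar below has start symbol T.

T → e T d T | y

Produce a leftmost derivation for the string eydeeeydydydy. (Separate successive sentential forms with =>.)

T => eTdT => eydT => eydeTdT => eydeeTdTdT => eydeeeTdTdTdT => eydeeeydTdTdT => eydeeeydydTdT => eydeeeydydydT => eydeeeydydydy

T => eTdT   [T → e T d T]
eTdT => eydT   [T → y]
eydT => eydeTdT   [T → e T d T]
eydeTdT => eydeeTdTdT   [T → e T d T]
eydeeTdTdT => eydeeeTdTdTdT   [T → e T d T]
eydeeeTdTdTdT => eydeeeydTdTdT   [T → y]
eydeeeydTdTdT => eydeeeydydTdT   [T → y]
eydeeeydydTdT => eydeeeydydydT   [T → y]
eydeeeydydydT => eydeeeydydydy   [T → y]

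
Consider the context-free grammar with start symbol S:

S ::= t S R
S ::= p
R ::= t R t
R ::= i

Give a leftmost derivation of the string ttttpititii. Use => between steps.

S=>tSR=>ttSRR=>tttSRRR=>ttttSRRRR=>ttttpRRRR=>ttttpiRRR=>ttttpitRtRR=>ttttpititRR=>ttttpititiR=>ttttpititii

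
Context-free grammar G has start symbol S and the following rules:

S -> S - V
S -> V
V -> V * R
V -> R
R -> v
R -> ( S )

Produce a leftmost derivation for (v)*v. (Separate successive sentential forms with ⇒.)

S⇒V⇒V*R⇒R*R⇒(S)*R⇒(V)*R⇒(R)*R⇒(v)*R⇒(v)*v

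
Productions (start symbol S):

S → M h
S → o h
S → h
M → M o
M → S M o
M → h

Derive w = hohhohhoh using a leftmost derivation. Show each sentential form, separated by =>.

S=>Mh=>SMoh=>MhMoh=>SMohMoh=>MhMohMoh=>MohMohMoh=>hohMohMoh=>hohhohMoh=>hohhohhoh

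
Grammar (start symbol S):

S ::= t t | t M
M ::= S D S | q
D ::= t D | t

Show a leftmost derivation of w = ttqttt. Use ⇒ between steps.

S⇒tM⇒tSDS⇒ttMDS⇒ttqDS⇒ttqtS⇒ttqttt

S ⇒ tM   [S ::= t M]
tM ⇒ tSDS   [M ::= S D S]
tSDS ⇒ ttMDS   [S ::= t M]
ttMDS ⇒ ttqDS   [M ::= q]
ttqDS ⇒ ttqtS   [D ::= t]
ttqtS ⇒ ttqttt   [S ::= t t]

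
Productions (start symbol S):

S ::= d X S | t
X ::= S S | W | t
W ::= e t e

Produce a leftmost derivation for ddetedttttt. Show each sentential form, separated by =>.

S => dXS => dSSS => ddXSSS => ddWSSS => ddeteSSS => ddetedXSSS => ddetedSSSSS => ddetedtSSSS => ddetedttSSS => ddetedtttSS => ddetedttttS => ddetedttttt

S => dXS   [S ::= d X S]
dXS => dSSS   [X ::= S S]
dSSS => ddXSSS   [S ::= d X S]
ddXSSS => ddWSSS   [X ::= W]
ddWSSS => ddeteSSS   [W ::= e t e]
ddeteSSS => ddetedXSSS   [S ::= d X S]
ddetedXSSS => ddetedSSSSS   [X ::= S S]
ddetedSSSSS => ddetedtSSSS   [S ::= t]
ddetedtSSSS => ddetedttSSS   [S ::= t]
ddetedttSSS => ddetedtttSS   [S ::= t]
ddetedtttSS => ddetedttttS   [S ::= t]
ddetedttttS => ddetedttttt   [S ::= t]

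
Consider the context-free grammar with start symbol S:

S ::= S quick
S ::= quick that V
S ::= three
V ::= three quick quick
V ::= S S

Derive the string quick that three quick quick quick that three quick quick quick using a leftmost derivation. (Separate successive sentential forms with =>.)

S => S quick   [S ::= S quick]
S quick => quick that V quick   [S ::= quick that V]
quick that V quick => quick that S S quick   [V ::= S S]
quick that S S quick => quick that S quick S quick   [S ::= S quick]
quick that S quick S quick => quick that S quick quick S quick   [S ::= S quick]
quick that S quick quick S quick => quick that three quick quick S quick   [S ::= three]
quick that three quick quick S quick => quick that three quick quick quick that V quick   [S ::= quick that V]
quick that three quick quick quick that V quick => quick that three quick quick quick that three quick quick quick   [V ::= three quick quick]

S => S quick => quick that V quick => quick that S S quick => quick that S quick S quick => quick that S quick quick S quick => quick that three quick quick S quick => quick that three quick quick quick that V quick => quick that three quick quick quick that three quick quick quick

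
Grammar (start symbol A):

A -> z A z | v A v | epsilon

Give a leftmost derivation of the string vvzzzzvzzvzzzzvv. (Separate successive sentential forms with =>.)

A=>vAv=>vvAvv=>vvzAzvv=>vvzzAzzvv=>vvzzzAzzzvv=>vvzzzzAzzzzvv=>vvzzzzvAvzzzzvv=>vvzzzzvzAzvzzzzvv=>vvzzzzvzzvzzzzvv

A => vAv   [A -> v A v]
vAv => vvAvv   [A -> v A v]
vvAvv => vvzAzvv   [A -> z A z]
vvzAzvv => vvzzAzzvv   [A -> z A z]
vvzzAzzvv => vvzzzAzzzvv   [A -> z A z]
vvzzzAzzzvv => vvzzzzAzzzzvv   [A -> z A z]
vvzzzzAzzzzvv => vvzzzzvAvzzzzvv   [A -> v A v]
vvzzzzvAvzzzzvv => vvzzzzvzAzvzzzzvv   [A -> z A z]
vvzzzzvzAzvzzzzvv => vvzzzzvzzvzzzzvv   [A -> epsilon]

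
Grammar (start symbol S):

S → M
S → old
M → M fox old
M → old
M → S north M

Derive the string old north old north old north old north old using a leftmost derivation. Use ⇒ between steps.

S ⇒ M ⇒ S north M ⇒ M north M ⇒ S north M north M ⇒ old north M north M ⇒ old north S north M north M ⇒ old north old north M north M ⇒ old north old north old north M ⇒ old north old north old north S north M ⇒ old north old north old north M north M ⇒ old north old north old north old north M ⇒ old north old north old north old north old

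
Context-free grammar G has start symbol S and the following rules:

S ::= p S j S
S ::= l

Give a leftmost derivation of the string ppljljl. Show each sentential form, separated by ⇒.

S⇒pSjS⇒ppSjSjS⇒ppljSjS⇒ppljljS⇒ppljljl

S ⇒ pSjS   [S ::= p S j S]
pSjS ⇒ ppSjSjS   [S ::= p S j S]
ppSjSjS ⇒ ppljSjS   [S ::= l]
ppljSjS ⇒ ppljljS   [S ::= l]
ppljljS ⇒ ppljljl   [S ::= l]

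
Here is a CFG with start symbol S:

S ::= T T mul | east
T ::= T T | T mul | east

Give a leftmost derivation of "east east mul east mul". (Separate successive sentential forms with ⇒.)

S ⇒ T T mul ⇒ T mul T mul ⇒ T T mul T mul ⇒ east T mul T mul ⇒ east east mul T mul ⇒ east east mul east mul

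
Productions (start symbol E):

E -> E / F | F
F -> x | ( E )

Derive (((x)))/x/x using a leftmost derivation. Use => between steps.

E => E/F => E/F/F => F/F/F => (E)/F/F => (F)/F/F => ((E))/F/F => ((F))/F/F => (((E)))/F/F => (((F)))/F/F => (((x)))/F/F => (((x)))/x/F => (((x)))/x/x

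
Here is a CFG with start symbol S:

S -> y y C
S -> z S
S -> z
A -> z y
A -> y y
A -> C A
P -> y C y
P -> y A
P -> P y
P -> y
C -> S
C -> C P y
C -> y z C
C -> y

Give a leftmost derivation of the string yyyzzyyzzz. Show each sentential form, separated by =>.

S => yyC => yyyzC => yyyzS => yyyzzS => yyyzzyyC => yyyzzyyS => yyyzzyyzS => yyyzzyyzzS => yyyzzyyzzz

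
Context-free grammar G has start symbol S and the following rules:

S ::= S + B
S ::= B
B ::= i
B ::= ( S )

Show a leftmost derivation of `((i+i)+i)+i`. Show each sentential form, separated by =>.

S => S+B   [S ::= S + B]
S+B => B+B   [S ::= B]
B+B => (S)+B   [B ::= ( S )]
(S)+B => (S+B)+B   [S ::= S + B]
(S+B)+B => (B+B)+B   [S ::= B]
(B+B)+B => ((S)+B)+B   [B ::= ( S )]
((S)+B)+B => ((S+B)+B)+B   [S ::= S + B]
((S+B)+B)+B => ((B+B)+B)+B   [S ::= B]
((B+B)+B)+B => ((i+B)+B)+B   [B ::= i]
((i+B)+B)+B => ((i+i)+B)+B   [B ::= i]
((i+i)+B)+B => ((i+i)+i)+B   [B ::= i]
((i+i)+i)+B => ((i+i)+i)+i   [B ::= i]

S => S+B => B+B => (S)+B => (S+B)+B => (B+B)+B => ((S)+B)+B => ((S+B)+B)+B => ((B+B)+B)+B => ((i+B)+B)+B => ((i+i)+B)+B => ((i+i)+i)+B => ((i+i)+i)+i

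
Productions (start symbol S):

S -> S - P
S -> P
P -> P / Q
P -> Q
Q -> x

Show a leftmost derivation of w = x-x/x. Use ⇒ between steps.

S ⇒ S-P   [S -> S - P]
S-P ⇒ P-P   [S -> P]
P-P ⇒ Q-P   [P -> Q]
Q-P ⇒ x-P   [Q -> x]
x-P ⇒ x-P/Q   [P -> P / Q]
x-P/Q ⇒ x-Q/Q   [P -> Q]
x-Q/Q ⇒ x-x/Q   [Q -> x]
x-x/Q ⇒ x-x/x   [Q -> x]

S⇒S-P⇒P-P⇒Q-P⇒x-P⇒x-P/Q⇒x-Q/Q⇒x-x/Q⇒x-x/x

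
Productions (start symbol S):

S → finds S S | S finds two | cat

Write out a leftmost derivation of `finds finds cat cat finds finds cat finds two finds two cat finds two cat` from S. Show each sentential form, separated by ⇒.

S ⇒ finds S S ⇒ finds finds S S S ⇒ finds finds cat S S ⇒ finds finds cat cat S ⇒ finds finds cat cat finds S S ⇒ finds finds cat cat finds finds S S S ⇒ finds finds cat cat finds finds S finds two S S ⇒ finds finds cat cat finds finds S finds two finds two S S ⇒ finds finds cat cat finds finds cat finds two finds two S S ⇒ finds finds cat cat finds finds cat finds two finds two S finds two S ⇒ finds finds cat cat finds finds cat finds two finds two cat finds two S ⇒ finds finds cat cat finds finds cat finds two finds two cat finds two cat

S ⇒ finds S S   [S → finds S S]
finds S S ⇒ finds finds S S S   [S → finds S S]
finds finds S S S ⇒ finds finds cat S S   [S → cat]
finds finds cat S S ⇒ finds finds cat cat S   [S → cat]
finds finds cat cat S ⇒ finds finds cat cat finds S S   [S → finds S S]
finds finds cat cat finds S S ⇒ finds finds cat cat finds finds S S S   [S → finds S S]
finds finds cat cat finds finds S S S ⇒ finds finds cat cat finds finds S finds two S S   [S → S finds two]
finds finds cat cat finds finds S finds two S S ⇒ finds finds cat cat finds finds S finds two finds two S S   [S → S finds two]
finds finds cat cat finds finds S finds two finds two S S ⇒ finds finds cat cat finds finds cat finds two finds two S S   [S → cat]
finds finds cat cat finds finds cat finds two finds two S S ⇒ finds finds cat cat finds finds cat finds two finds two S finds two S   [S → S finds two]
finds finds cat cat finds finds cat finds two finds two S finds two S ⇒ finds finds cat cat finds finds cat finds two finds two cat finds two S   [S → cat]
finds finds cat cat finds finds cat finds two finds two cat finds two S ⇒ finds finds cat cat finds finds cat finds two finds two cat finds two cat   [S → cat]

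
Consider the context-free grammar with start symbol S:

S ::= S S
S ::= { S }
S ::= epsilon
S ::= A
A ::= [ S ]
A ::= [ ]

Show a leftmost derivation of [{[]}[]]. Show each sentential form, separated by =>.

S => A   [S ::= A]
A => [S]   [A ::= [ S ]]
[S] => [SS]   [S ::= S S]
[SS] => [{S}S]   [S ::= { S }]
[{S}S] => [{A}S]   [S ::= A]
[{A}S] => [{[]}S]   [A ::= [ ]]
[{[]}S] => [{[]}A]   [S ::= A]
[{[]}A] => [{[]}[S]]   [A ::= [ S ]]
[{[]}[S]] => [{[]}[]]   [S ::= epsilon]

S => A => [S] => [SS] => [{S}S] => [{A}S] => [{[]}S] => [{[]}A] => [{[]}[S]] => [{[]}[]]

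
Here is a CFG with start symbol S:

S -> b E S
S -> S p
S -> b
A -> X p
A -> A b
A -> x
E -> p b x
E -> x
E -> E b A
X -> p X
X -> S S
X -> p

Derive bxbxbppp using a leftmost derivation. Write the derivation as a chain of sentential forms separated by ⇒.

S ⇒ Sp   [S -> S p]
Sp ⇒ bESp   [S -> b E S]
bESp ⇒ bxSp   [E -> x]
bxSp ⇒ bxbESp   [S -> b E S]
bxbESp ⇒ bxbxSp   [E -> x]
bxbxSp ⇒ bxbxSpp   [S -> S p]
bxbxSpp ⇒ bxbxSppp   [S -> S p]
bxbxSppp ⇒ bxbxbppp   [S -> b]

S⇒Sp⇒bESp⇒bxSp⇒bxbESp⇒bxbxSp⇒bxbxSpp⇒bxbxSppp⇒bxbxbppp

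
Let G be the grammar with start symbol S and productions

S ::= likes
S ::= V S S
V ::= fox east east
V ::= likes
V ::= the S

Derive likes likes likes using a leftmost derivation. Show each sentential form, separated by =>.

S => V S S => likes S S => likes likes S => likes likes likes

S => V S S   [S ::= V S S]
V S S => likes S S   [V ::= likes]
likes S S => likes likes S   [S ::= likes]
likes likes S => likes likes likes   [S ::= likes]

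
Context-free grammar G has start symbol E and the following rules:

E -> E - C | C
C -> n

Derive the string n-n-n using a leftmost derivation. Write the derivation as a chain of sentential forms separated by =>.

E => E-C => E-C-C => C-C-C => n-C-C => n-n-C => n-n-n

E => E-C   [E -> E - C]
E-C => E-C-C   [E -> E - C]
E-C-C => C-C-C   [E -> C]
C-C-C => n-C-C   [C -> n]
n-C-C => n-n-C   [C -> n]
n-n-C => n-n-n   [C -> n]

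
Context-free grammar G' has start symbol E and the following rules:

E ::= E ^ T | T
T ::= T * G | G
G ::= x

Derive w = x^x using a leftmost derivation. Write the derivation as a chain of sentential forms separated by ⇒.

E ⇒ E^T   [E ::= E ^ T]
E^T ⇒ T^T   [E ::= T]
T^T ⇒ G^T   [T ::= G]
G^T ⇒ x^T   [G ::= x]
x^T ⇒ x^G   [T ::= G]
x^G ⇒ x^x   [G ::= x]

E ⇒ E^T ⇒ T^T ⇒ G^T ⇒ x^T ⇒ x^G ⇒ x^x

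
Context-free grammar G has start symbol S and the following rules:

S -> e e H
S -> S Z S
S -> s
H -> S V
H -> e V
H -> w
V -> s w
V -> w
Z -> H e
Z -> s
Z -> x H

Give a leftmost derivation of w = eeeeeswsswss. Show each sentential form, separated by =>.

S => SZS => eeHZS => eeSVZS => eeSZSVZS => eeeeHZSVZS => eeeeeVZSVZS => eeeeeswZSVZS => eeeeeswsSVZS => eeeeeswssVZS => eeeeeswsswZS => eeeeeswsswsS => eeeeeswsswss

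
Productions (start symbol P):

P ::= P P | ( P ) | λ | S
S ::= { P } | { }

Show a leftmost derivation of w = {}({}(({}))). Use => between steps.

P => PP => SP => {P}P => {}P => {}(P) => {}(PP) => {}(SP) => {}({}P) => {}({}PP) => {}({}(P)P) => {}({}((P))P) => {}({}((S))P) => {}({}(({}))P) => {}({}(({})))

P => PP   [P ::= P P]
PP => SP   [P ::= S]
SP => {P}P   [S ::= { P }]
{P}P => {}P   [P ::= λ]
{}P => {}(P)   [P ::= ( P )]
{}(P) => {}(PP)   [P ::= P P]
{}(PP) => {}(SP)   [P ::= S]
{}(SP) => {}({}P)   [S ::= { }]
{}({}P) => {}({}PP)   [P ::= P P]
{}({}PP) => {}({}(P)P)   [P ::= ( P )]
{}({}(P)P) => {}({}((P))P)   [P ::= ( P )]
{}({}((P))P) => {}({}((S))P)   [P ::= S]
{}({}((S))P) => {}({}(({}))P)   [S ::= { }]
{}({}(({}))P) => {}({}(({})))   [P ::= λ]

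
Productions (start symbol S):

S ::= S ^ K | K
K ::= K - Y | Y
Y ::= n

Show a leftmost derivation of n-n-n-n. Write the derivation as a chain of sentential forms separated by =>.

S => K => K-Y => K-Y-Y => K-Y-Y-Y => Y-Y-Y-Y => n-Y-Y-Y => n-n-Y-Y => n-n-n-Y => n-n-n-n

S => K   [S ::= K]
K => K-Y   [K ::= K - Y]
K-Y => K-Y-Y   [K ::= K - Y]
K-Y-Y => K-Y-Y-Y   [K ::= K - Y]
K-Y-Y-Y => Y-Y-Y-Y   [K ::= Y]
Y-Y-Y-Y => n-Y-Y-Y   [Y ::= n]
n-Y-Y-Y => n-n-Y-Y   [Y ::= n]
n-n-Y-Y => n-n-n-Y   [Y ::= n]
n-n-n-Y => n-n-n-n   [Y ::= n]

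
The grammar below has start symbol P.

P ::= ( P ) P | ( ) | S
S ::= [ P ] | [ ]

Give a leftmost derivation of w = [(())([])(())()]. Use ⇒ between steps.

P ⇒ S ⇒ [P] ⇒ [(P)P] ⇒ [(())P] ⇒ [(())(P)P] ⇒ [(())(S)P] ⇒ [(())([])P] ⇒ [(())([])(P)P] ⇒ [(())([])(())P] ⇒ [(())([])(())()]

P ⇒ S   [P ::= S]
S ⇒ [P]   [S ::= [ P ]]
[P] ⇒ [(P)P]   [P ::= ( P ) P]
[(P)P] ⇒ [(())P]   [P ::= ( )]
[(())P] ⇒ [(())(P)P]   [P ::= ( P ) P]
[(())(P)P] ⇒ [(())(S)P]   [P ::= S]
[(())(S)P] ⇒ [(())([])P]   [S ::= [ ]]
[(())([])P] ⇒ [(())([])(P)P]   [P ::= ( P ) P]
[(())([])(P)P] ⇒ [(())([])(())P]   [P ::= ( )]
[(())([])(())P] ⇒ [(())([])(())()]   [P ::= ( )]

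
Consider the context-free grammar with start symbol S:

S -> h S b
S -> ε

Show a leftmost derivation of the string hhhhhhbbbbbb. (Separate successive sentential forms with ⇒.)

S ⇒ hSb   [S -> h S b]
hSb ⇒ hhSbb   [S -> h S b]
hhSbb ⇒ hhhSbbb   [S -> h S b]
hhhSbbb ⇒ hhhhSbbbb   [S -> h S b]
hhhhSbbbb ⇒ hhhhhSbbbbb   [S -> h S b]
hhhhhSbbbbb ⇒ hhhhhhSbbbbbb   [S -> h S b]
hhhhhhSbbbbbb ⇒ hhhhhhbbbbbb   [S -> ε]

S⇒hSb⇒hhSbb⇒hhhSbbb⇒hhhhSbbbb⇒hhhhhSbbbbb⇒hhhhhhSbbbbbb⇒hhhhhhbbbbbb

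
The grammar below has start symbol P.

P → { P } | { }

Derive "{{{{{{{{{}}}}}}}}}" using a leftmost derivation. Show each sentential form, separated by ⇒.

P⇒{P}⇒{{P}}⇒{{{P}}}⇒{{{{P}}}}⇒{{{{{P}}}}}⇒{{{{{{P}}}}}}⇒{{{{{{{P}}}}}}}⇒{{{{{{{{P}}}}}}}}⇒{{{{{{{{{}}}}}}}}}

P ⇒ {P}   [P → { P }]
{P} ⇒ {{P}}   [P → { P }]
{{P}} ⇒ {{{P}}}   [P → { P }]
{{{P}}} ⇒ {{{{P}}}}   [P → { P }]
{{{{P}}}} ⇒ {{{{{P}}}}}   [P → { P }]
{{{{{P}}}}} ⇒ {{{{{{P}}}}}}   [P → { P }]
{{{{{{P}}}}}} ⇒ {{{{{{{P}}}}}}}   [P → { P }]
{{{{{{{P}}}}}}} ⇒ {{{{{{{{P}}}}}}}}   [P → { P }]
{{{{{{{{P}}}}}}}} ⇒ {{{{{{{{{}}}}}}}}}   [P → { }]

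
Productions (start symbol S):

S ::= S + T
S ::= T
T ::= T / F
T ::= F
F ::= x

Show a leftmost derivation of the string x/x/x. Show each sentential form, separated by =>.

S => T   [S ::= T]
T => T/F   [T ::= T / F]
T/F => T/F/F   [T ::= T / F]
T/F/F => F/F/F   [T ::= F]
F/F/F => x/F/F   [F ::= x]
x/F/F => x/x/F   [F ::= x]
x/x/F => x/x/x   [F ::= x]

S=>T=>T/F=>T/F/F=>F/F/F=>x/F/F=>x/x/F=>x/x/x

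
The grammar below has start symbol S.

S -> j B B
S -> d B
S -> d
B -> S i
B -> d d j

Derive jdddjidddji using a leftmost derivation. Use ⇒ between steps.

S⇒jBB⇒jSiB⇒jdBiB⇒jdddjiB⇒jdddjiSi⇒jdddjidBi⇒jdddjidddji

S ⇒ jBB   [S -> j B B]
jBB ⇒ jSiB   [B -> S i]
jSiB ⇒ jdBiB   [S -> d B]
jdBiB ⇒ jdddjiB   [B -> d d j]
jdddjiB ⇒ jdddjiSi   [B -> S i]
jdddjiSi ⇒ jdddjidBi   [S -> d B]
jdddjidBi ⇒ jdddjidddji   [B -> d d j]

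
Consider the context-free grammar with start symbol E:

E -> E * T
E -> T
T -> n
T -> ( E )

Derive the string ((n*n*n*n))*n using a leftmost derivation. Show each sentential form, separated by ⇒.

E ⇒ E*T ⇒ T*T ⇒ (E)*T ⇒ (T)*T ⇒ ((E))*T ⇒ ((E*T))*T ⇒ ((E*T*T))*T ⇒ ((E*T*T*T))*T ⇒ ((T*T*T*T))*T ⇒ ((n*T*T*T))*T ⇒ ((n*n*T*T))*T ⇒ ((n*n*n*T))*T ⇒ ((n*n*n*n))*T ⇒ ((n*n*n*n))*n

E ⇒ E*T   [E -> E * T]
E*T ⇒ T*T   [E -> T]
T*T ⇒ (E)*T   [T -> ( E )]
(E)*T ⇒ (T)*T   [E -> T]
(T)*T ⇒ ((E))*T   [T -> ( E )]
((E))*T ⇒ ((E*T))*T   [E -> E * T]
((E*T))*T ⇒ ((E*T*T))*T   [E -> E * T]
((E*T*T))*T ⇒ ((E*T*T*T))*T   [E -> E * T]
((E*T*T*T))*T ⇒ ((T*T*T*T))*T   [E -> T]
((T*T*T*T))*T ⇒ ((n*T*T*T))*T   [T -> n]
((n*T*T*T))*T ⇒ ((n*n*T*T))*T   [T -> n]
((n*n*T*T))*T ⇒ ((n*n*n*T))*T   [T -> n]
((n*n*n*T))*T ⇒ ((n*n*n*n))*T   [T -> n]
((n*n*n*n))*T ⇒ ((n*n*n*n))*n   [T -> n]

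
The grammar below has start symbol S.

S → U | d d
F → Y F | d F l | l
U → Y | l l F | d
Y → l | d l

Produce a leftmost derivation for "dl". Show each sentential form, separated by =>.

S => U => Y => dl

S => U   [S → U]
U => Y   [U → Y]
Y => dl   [Y → d l]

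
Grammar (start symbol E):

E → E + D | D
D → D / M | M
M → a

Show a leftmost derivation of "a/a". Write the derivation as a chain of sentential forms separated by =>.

E => D   [E → D]
D => D/M   [D → D / M]
D/M => M/M   [D → M]
M/M => a/M   [M → a]
a/M => a/a   [M → a]

E => D => D/M => M/M => a/M => a/a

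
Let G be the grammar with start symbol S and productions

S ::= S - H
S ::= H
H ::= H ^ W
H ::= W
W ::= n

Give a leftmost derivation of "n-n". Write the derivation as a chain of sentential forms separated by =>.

S=>S-H=>H-H=>W-H=>n-H=>n-W=>n-n

S => S-H   [S ::= S - H]
S-H => H-H   [S ::= H]
H-H => W-H   [H ::= W]
W-H => n-H   [W ::= n]
n-H => n-W   [H ::= W]
n-W => n-n   [W ::= n]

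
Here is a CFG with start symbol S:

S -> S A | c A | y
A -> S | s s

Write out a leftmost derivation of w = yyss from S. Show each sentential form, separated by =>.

S => SA => yA => yS => ySA => yyA => yyss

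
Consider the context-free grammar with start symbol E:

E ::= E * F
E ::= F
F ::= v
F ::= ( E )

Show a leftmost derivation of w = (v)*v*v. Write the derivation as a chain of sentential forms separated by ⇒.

E ⇒ E*F ⇒ E*F*F ⇒ F*F*F ⇒ (E)*F*F ⇒ (F)*F*F ⇒ (v)*F*F ⇒ (v)*v*F ⇒ (v)*v*v

E ⇒ E*F   [E ::= E * F]
E*F ⇒ E*F*F   [E ::= E * F]
E*F*F ⇒ F*F*F   [E ::= F]
F*F*F ⇒ (E)*F*F   [F ::= ( E )]
(E)*F*F ⇒ (F)*F*F   [E ::= F]
(F)*F*F ⇒ (v)*F*F   [F ::= v]
(v)*F*F ⇒ (v)*v*F   [F ::= v]
(v)*v*F ⇒ (v)*v*v   [F ::= v]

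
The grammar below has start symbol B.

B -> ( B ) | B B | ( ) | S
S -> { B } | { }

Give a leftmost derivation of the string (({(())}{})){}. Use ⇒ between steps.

B ⇒ BB   [B -> B B]
BB ⇒ (B)B   [B -> ( B )]
(B)B ⇒ ((B))B   [B -> ( B )]
((B))B ⇒ ((BB))B   [B -> B B]
((BB))B ⇒ ((SB))B   [B -> S]
((SB))B ⇒ (({B}B))B   [S -> { B }]
(({B}B))B ⇒ (({(B)}B))B   [B -> ( B )]
(({(B)}B))B ⇒ (({(())}B))B   [B -> ( )]
(({(())}B))B ⇒ (({(())}S))B   [B -> S]
(({(())}S))B ⇒ (({(())}{}))B   [S -> { }]
(({(())}{}))B ⇒ (({(())}{}))S   [B -> S]
(({(())}{}))S ⇒ (({(())}{})){}   [S -> { }]

B⇒BB⇒(B)B⇒((B))B⇒((BB))B⇒((SB))B⇒(({B}B))B⇒(({(B)}B))B⇒(({(())}B))B⇒(({(())}S))B⇒(({(())}{}))B⇒(({(())}{}))S⇒(({(())}{})){}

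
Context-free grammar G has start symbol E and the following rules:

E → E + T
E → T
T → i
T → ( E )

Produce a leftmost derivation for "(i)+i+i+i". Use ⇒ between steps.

E ⇒ E+T   [E → E + T]
E+T ⇒ E+T+T   [E → E + T]
E+T+T ⇒ E+T+T+T   [E → E + T]
E+T+T+T ⇒ T+T+T+T   [E → T]
T+T+T+T ⇒ (E)+T+T+T   [T → ( E )]
(E)+T+T+T ⇒ (T)+T+T+T   [E → T]
(T)+T+T+T ⇒ (i)+T+T+T   [T → i]
(i)+T+T+T ⇒ (i)+i+T+T   [T → i]
(i)+i+T+T ⇒ (i)+i+i+T   [T → i]
(i)+i+i+T ⇒ (i)+i+i+i   [T → i]

E ⇒ E+T ⇒ E+T+T ⇒ E+T+T+T ⇒ T+T+T+T ⇒ (E)+T+T+T ⇒ (T)+T+T+T ⇒ (i)+T+T+T ⇒ (i)+i+T+T ⇒ (i)+i+i+T ⇒ (i)+i+i+i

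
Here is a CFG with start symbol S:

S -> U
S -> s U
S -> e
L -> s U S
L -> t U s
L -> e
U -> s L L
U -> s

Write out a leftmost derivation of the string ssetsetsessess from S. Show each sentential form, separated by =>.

S => sU   [S -> s U]
sU => ssLL   [U -> s L L]
ssLL => sseL   [L -> e]
sseL => ssetUs   [L -> t U s]
ssetUs => ssetsLLs   [U -> s L L]
ssetsLLs => ssetseLs   [L -> e]
ssetseLs => ssetsetUss   [L -> t U s]
ssetsetUss => ssetsetsLLss   [U -> s L L]
ssetsetsLLss => ssetsetseLss   [L -> e]
ssetsetseLss => ssetsetsesUSss   [L -> s U S]
ssetsetsesUSss => ssetsetsessSss   [U -> s]
ssetsetsessSss => ssetsetsessess   [S -> e]

S=>sU=>ssLL=>sseL=>ssetUs=>ssetsLLs=>ssetseLs=>ssetsetUss=>ssetsetsLLss=>ssetsetseLss=>ssetsetsesUSss=>ssetsetsessSss=>ssetsetsessess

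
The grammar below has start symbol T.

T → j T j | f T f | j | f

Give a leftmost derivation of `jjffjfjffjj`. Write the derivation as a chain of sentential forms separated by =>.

T => jTj   [T → j T j]
jTj => jjTjj   [T → j T j]
jjTjj => jjfTfjj   [T → f T f]
jjfTfjj => jjffTffjj   [T → f T f]
jjffTffjj => jjffjTjffjj   [T → j T j]
jjffjTjffjj => jjffjfjffjj   [T → f]

T => jTj => jjTjj => jjfTfjj => jjffTffjj => jjffjTjffjj => jjffjfjffjj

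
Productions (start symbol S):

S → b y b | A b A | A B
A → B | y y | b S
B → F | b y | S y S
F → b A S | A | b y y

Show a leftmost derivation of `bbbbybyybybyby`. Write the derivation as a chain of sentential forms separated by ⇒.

S ⇒ AB   [S → A B]
AB ⇒ bSB   [A → b S]
bSB ⇒ bABB   [S → A B]
bABB ⇒ bbSBB   [A → b S]
bbSBB ⇒ bbABBB   [S → A B]
bbABBB ⇒ bbbSBBB   [A → b S]
bbbSBBB ⇒ bbbABBBB   [S → A B]
bbbABBBB ⇒ bbbBBBBB   [A → B]
bbbBBBBB ⇒ bbbbyBBBB   [B → b y]
bbbbyBBBB ⇒ bbbbyFBBB   [B → F]
bbbbyFBBB ⇒ bbbbybyyBBB   [F → b y y]
bbbbybyyBBB ⇒ bbbbybyybyBB   [B → b y]
bbbbybyybyBB ⇒ bbbbybyybybyB   [B → b y]
bbbbybyybybyB ⇒ bbbbybyybybyby   [B → b y]

S ⇒ AB ⇒ bSB ⇒ bABB ⇒ bbSBB ⇒ bbABBB ⇒ bbbSBBB ⇒ bbbABBBB ⇒ bbbBBBBB ⇒ bbbbyBBBB ⇒ bbbbyFBBB ⇒ bbbbybyyBBB ⇒ bbbbybyybyBB ⇒ bbbbybyybybyB ⇒ bbbbybyybybyby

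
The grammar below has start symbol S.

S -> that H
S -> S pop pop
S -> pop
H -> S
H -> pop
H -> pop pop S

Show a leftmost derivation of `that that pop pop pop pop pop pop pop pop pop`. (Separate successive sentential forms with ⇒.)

S ⇒ S pop pop   [S -> S pop pop]
S pop pop ⇒ that H pop pop   [S -> that H]
that H pop pop ⇒ that S pop pop   [H -> S]
that S pop pop ⇒ that that H pop pop   [S -> that H]
that that H pop pop ⇒ that that pop pop S pop pop   [H -> pop pop S]
that that pop pop S pop pop ⇒ that that pop pop S pop pop pop pop   [S -> S pop pop]
that that pop pop S pop pop pop pop ⇒ that that pop pop S pop pop pop pop pop pop   [S -> S pop pop]
that that pop pop S pop pop pop pop pop pop ⇒ that that pop pop pop pop pop pop pop pop pop   [S -> pop]

S ⇒ S pop pop ⇒ that H pop pop ⇒ that S pop pop ⇒ that that H pop pop ⇒ that that pop pop S pop pop ⇒ that that pop pop S pop pop pop pop ⇒ that that pop pop S pop pop pop pop pop pop ⇒ that that pop pop pop pop pop pop pop pop pop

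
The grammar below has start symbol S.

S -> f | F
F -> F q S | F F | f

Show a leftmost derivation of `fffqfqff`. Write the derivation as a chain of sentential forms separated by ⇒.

S ⇒ F   [S -> F]
F ⇒ FF   [F -> F F]
FF ⇒ fF   [F -> f]
fF ⇒ fFF   [F -> F F]
fFF ⇒ fFFF   [F -> F F]
fFFF ⇒ ffFF   [F -> f]
ffFF ⇒ ffFqSF   [F -> F q S]
ffFqSF ⇒ ffFqSqSF   [F -> F q S]
ffFqSqSF ⇒ fffqSqSF   [F -> f]
fffqSqSF ⇒ fffqfqSF   [S -> f]
fffqfqSF ⇒ fffqfqfF   [S -> f]
fffqfqfF ⇒ fffqfqff   [F -> f]

S ⇒ F ⇒ FF ⇒ fF ⇒ fFF ⇒ fFFF ⇒ ffFF ⇒ ffFqSF ⇒ ffFqSqSF ⇒ fffqSqSF ⇒ fffqfqSF ⇒ fffqfqfF ⇒ fffqfqff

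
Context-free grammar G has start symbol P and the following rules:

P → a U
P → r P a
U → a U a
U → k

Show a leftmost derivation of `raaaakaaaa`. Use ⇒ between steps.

P ⇒ rPa ⇒ raUa ⇒ raaUaa ⇒ raaaUaaa ⇒ raaaaUaaaa ⇒ raaaakaaaa

P ⇒ rPa   [P → r P a]
rPa ⇒ raUa   [P → a U]
raUa ⇒ raaUaa   [U → a U a]
raaUaa ⇒ raaaUaaa   [U → a U a]
raaaUaaa ⇒ raaaaUaaaa   [U → a U a]
raaaaUaaaa ⇒ raaaakaaaa   [U → k]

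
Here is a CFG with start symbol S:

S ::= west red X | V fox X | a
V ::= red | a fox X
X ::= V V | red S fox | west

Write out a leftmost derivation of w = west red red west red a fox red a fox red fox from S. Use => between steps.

S => west red X   [S ::= west red X]
west red X => west red red S fox   [X ::= red S fox]
west red red S fox => west red red west red X fox   [S ::= west red X]
west red red west red X fox => west red red west red V V fox   [X ::= V V]
west red red west red V V fox => west red red west red a fox X V fox   [V ::= a fox X]
west red red west red a fox X V fox => west red red west red a fox red S fox V fox   [X ::= red S fox]
west red red west red a fox red S fox V fox => west red red west red a fox red a fox V fox   [S ::= a]
west red red west red a fox red a fox V fox => west red red west red a fox red a fox red fox   [V ::= red]

S => west red X => west red red S fox => west red red west red X fox => west red red west red V V fox => west red red west red a fox X V fox => west red red west red a fox red S fox V fox => west red red west red a fox red a fox V fox => west red red west red a fox red a fox red fox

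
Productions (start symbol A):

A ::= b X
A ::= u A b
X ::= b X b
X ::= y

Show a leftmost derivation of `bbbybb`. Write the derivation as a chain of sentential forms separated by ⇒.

A ⇒ bX ⇒ bbXb ⇒ bbbXbb ⇒ bbbybb

A ⇒ bX   [A ::= b X]
bX ⇒ bbXb   [X ::= b X b]
bbXb ⇒ bbbXbb   [X ::= b X b]
bbbXbb ⇒ bbbybb   [X ::= y]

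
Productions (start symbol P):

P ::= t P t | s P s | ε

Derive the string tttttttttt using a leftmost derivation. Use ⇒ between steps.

P ⇒ tPt   [P ::= t P t]
tPt ⇒ ttPtt   [P ::= t P t]
ttPtt ⇒ tttPttt   [P ::= t P t]
tttPttt ⇒ ttttPtttt   [P ::= t P t]
ttttPtttt ⇒ tttttPttttt   [P ::= t P t]
tttttPttttt ⇒ tttttttttt   [P ::= ε]

P⇒tPt⇒ttPtt⇒tttPttt⇒ttttPtttt⇒tttttPttttt⇒tttttttttt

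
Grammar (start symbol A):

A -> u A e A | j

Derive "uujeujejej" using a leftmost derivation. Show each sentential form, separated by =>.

A => uAeA   [A -> u A e A]
uAeA => uuAeAeA   [A -> u A e A]
uuAeAeA => uujeAeA   [A -> j]
uujeAeA => uujeuAeAeA   [A -> u A e A]
uujeuAeAeA => uujeujeAeA   [A -> j]
uujeujeAeA => uujeujejeA   [A -> j]
uujeujejeA => uujeujejej   [A -> j]

A=>uAeA=>uuAeAeA=>uujeAeA=>uujeuAeAeA=>uujeujeAeA=>uujeujejeA=>uujeujejej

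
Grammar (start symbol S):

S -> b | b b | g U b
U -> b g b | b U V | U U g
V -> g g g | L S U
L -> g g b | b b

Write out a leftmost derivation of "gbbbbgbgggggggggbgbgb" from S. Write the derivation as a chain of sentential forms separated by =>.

S => gUb   [S -> g U b]
gUb => gUUgb   [U -> U U g]
gUUgb => gbUVUgb   [U -> b U V]
gbUVUgb => gbbUVVUgb   [U -> b U V]
gbbUVVUgb => gbbbUVVVUgb   [U -> b U V]
gbbbUVVVUgb => gbbbbgbVVVUgb   [U -> b g b]
gbbbbgbVVVUgb => gbbbbgbgggVVUgb   [V -> g g g]
gbbbbgbgggVVUgb => gbbbbgbggggggVUgb   [V -> g g g]
gbbbbgbggggggVUgb => gbbbbgbgggggggggUgb   [V -> g g g]
gbbbbgbgggggggggUgb => gbbbbgbgggggggggbgbgb   [U -> b g b]

S => gUb => gUUgb => gbUVUgb => gbbUVVUgb => gbbbUVVVUgb => gbbbbgbVVVUgb => gbbbbgbgggVVUgb => gbbbbgbggggggVUgb => gbbbbgbgggggggggUgb => gbbbbgbgggggggggbgbgb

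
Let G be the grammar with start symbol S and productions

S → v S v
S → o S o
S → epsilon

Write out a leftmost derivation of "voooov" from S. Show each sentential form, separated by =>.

S => vSv   [S → v S v]
vSv => voSov   [S → o S o]
voSov => vooSoov   [S → o S o]
vooSoov => voooov   [S → epsilon]

S => vSv => voSov => vooSoov => voooov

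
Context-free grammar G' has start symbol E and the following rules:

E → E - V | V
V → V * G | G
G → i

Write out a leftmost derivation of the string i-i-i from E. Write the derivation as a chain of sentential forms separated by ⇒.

E ⇒ E-V ⇒ E-V-V ⇒ V-V-V ⇒ G-V-V ⇒ i-V-V ⇒ i-G-V ⇒ i-i-V ⇒ i-i-G ⇒ i-i-i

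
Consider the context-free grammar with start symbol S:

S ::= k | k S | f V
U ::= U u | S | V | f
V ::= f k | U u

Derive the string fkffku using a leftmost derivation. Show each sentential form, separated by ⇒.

S ⇒ fV   [S ::= f V]
fV ⇒ fUu   [V ::= U u]
fUu ⇒ fSu   [U ::= S]
fSu ⇒ fkSu   [S ::= k S]
fkSu ⇒ fkfVu   [S ::= f V]
fkfVu ⇒ fkffku   [V ::= f k]

S ⇒ fV ⇒ fUu ⇒ fSu ⇒ fkSu ⇒ fkfVu ⇒ fkffku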